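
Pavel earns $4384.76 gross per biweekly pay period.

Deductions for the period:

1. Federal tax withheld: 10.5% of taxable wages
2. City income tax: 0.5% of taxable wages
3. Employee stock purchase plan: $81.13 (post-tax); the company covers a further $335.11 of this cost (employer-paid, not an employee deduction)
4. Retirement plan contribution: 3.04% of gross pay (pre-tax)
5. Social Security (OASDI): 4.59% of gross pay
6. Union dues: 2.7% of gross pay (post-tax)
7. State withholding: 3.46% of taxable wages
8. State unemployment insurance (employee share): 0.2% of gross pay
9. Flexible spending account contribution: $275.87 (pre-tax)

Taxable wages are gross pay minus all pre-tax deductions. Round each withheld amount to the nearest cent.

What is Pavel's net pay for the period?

Flexible spending account contribution: $275.87
Retirement plan contribution: $4384.76 × 0.0304 = $133.30
Pre-tax total = $275.87 + $133.30 = $409.17
Taxable wages = $4384.76 − $409.17 = $3975.59
City income tax: $3975.59 × 0.005 = $19.88
State withholding: $3975.59 × 0.0346 = $137.56
Federal tax withheld: $3975.59 × 0.105 = $417.44
Social Security (OASDI): $4384.76 × 0.0459 = $201.26
State unemployment insurance (employee share): $4384.76 × 0.002 = $8.77
Union dues: $4384.76 × 0.027 = $118.39
Employee stock purchase plan: $81.13
(Employer's $335.11 toward employee stock purchase plan is not withheld from the employee.)
Total deductions = $275.87 + $133.30 + $19.88 + $137.56 + $417.44 + $201.26 + $8.77 + $118.39 + $81.13 = $1393.60
Net pay = $4384.76 − $1393.60 = $2991.16

$2991.16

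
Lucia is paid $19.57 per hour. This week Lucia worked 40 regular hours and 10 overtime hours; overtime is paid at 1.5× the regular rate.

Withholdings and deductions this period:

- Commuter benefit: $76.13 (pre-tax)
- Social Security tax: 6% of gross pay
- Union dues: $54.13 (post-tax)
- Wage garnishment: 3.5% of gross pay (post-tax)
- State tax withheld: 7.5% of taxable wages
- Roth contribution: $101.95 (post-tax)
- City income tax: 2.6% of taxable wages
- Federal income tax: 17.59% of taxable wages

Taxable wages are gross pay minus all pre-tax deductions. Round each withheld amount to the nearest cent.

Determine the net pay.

Regular pay: 40 × $19.57 = $782.80
Overtime pay: 10 × $19.57 × 1.5 = $293.55
Gross pay = $782.80 + $293.55 = $1,076.35
Commuter benefit: $76.13
Taxable wages = $1,076.35 − $76.13 = $1,000.22
Federal income tax: $1,000.22 × 0.1759 = $175.94
City income tax: $1,000.22 × 0.026 = $26.01
State tax withheld: $1,000.22 × 0.075 = $75.02
Social Security tax: $1,076.35 × 0.06 = $64.58
Union dues: $54.13
Wage garnishment: $1,076.35 × 0.035 = $37.67
Roth contribution: $101.95
Total deductions = $76.13 + $175.94 + $26.01 + $75.02 + $64.58 + $54.13 + $37.67 + $101.95 = $611.43
Net pay = $1,076.35 − $611.43 = $464.92

$464.92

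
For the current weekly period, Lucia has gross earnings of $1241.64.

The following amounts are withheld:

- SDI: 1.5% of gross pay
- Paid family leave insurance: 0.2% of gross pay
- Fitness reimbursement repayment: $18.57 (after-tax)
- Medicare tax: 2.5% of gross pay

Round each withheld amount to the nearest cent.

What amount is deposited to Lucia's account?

$1170.93

Medicare tax: $1241.64 × 0.025 = $31.04
Paid family leave insurance: $1241.64 × 0.002 = $2.48
SDI: $1241.64 × 0.015 = $18.62
Fitness reimbursement repayment: $18.57
Total deductions = $31.04 + $2.48 + $18.62 + $18.57 = $70.71
Net pay = $1241.64 − $70.71 = $1170.93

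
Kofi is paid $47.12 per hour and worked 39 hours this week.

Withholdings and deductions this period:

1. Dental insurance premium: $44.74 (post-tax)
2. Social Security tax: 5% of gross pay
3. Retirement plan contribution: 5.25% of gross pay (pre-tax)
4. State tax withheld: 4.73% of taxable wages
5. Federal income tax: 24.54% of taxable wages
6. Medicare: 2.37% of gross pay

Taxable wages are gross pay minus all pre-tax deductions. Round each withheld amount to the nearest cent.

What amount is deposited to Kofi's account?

$1051.38

Gross pay: 39 × $47.12 = $1837.68
Retirement plan contribution: $1837.68 × 0.0525 = $96.48
Taxable wages = $1837.68 − $96.48 = $1741.20
State tax withheld: $1741.20 × 0.0473 = $82.36
Federal income tax: $1741.20 × 0.2454 = $427.29
Medicare: $1837.68 × 0.0237 = $43.55
Social Security tax: $1837.68 × 0.05 = $91.88
Dental insurance premium: $44.74
Total deductions = $96.48 + $82.36 + $427.29 + $43.55 + $91.88 + $44.74 = $786.30
Net pay = $1837.68 − $786.30 = $1051.38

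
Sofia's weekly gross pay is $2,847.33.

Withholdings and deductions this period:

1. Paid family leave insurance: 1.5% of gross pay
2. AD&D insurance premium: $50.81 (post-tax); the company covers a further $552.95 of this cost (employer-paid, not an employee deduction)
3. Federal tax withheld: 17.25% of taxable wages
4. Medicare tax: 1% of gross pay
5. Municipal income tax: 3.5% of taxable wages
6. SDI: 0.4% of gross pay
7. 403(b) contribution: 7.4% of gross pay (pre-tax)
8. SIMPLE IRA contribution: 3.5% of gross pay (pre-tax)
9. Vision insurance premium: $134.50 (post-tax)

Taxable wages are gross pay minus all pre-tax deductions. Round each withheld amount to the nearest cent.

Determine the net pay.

SIMPLE IRA contribution: $2,847.33 × 0.035 = $99.66
403(b) contribution: $2,847.33 × 0.074 = $210.70
Pre-tax total = $99.66 + $210.70 = $310.36
Taxable wages = $2,847.33 − $310.36 = $2,536.97
Municipal income tax: $2,536.97 × 0.035 = $88.79
Federal tax withheld: $2,536.97 × 0.1725 = $437.63
Medicare tax: $2,847.33 × 0.01 = $28.47
SDI: $2,847.33 × 0.004 = $11.39
Paid family leave insurance: $2,847.33 × 0.015 = $42.71
Vision insurance premium: $134.50
AD&D insurance premium: $50.81
(Employer's $552.95 toward AD&D insurance premium is not withheld from the employee.)
Total deductions = $99.66 + $210.70 + $88.79 + $437.63 + $28.47 + $11.39 + $42.71 + $134.50 + $50.81 = $1,104.66
Net pay = $2,847.33 − $1,104.66 = $1,742.67

$1,742.67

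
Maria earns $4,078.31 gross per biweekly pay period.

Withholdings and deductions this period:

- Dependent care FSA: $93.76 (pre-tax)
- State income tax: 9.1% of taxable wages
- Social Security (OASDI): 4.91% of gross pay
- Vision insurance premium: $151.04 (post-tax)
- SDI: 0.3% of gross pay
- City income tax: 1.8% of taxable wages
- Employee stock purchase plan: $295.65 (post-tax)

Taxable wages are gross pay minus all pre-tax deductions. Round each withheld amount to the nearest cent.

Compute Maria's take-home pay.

$2,891.07

Dependent care FSA: $93.76
Taxable wages = $4,078.31 − $93.76 = $3,984.55
State income tax: $3,984.55 × 0.091 = $362.59
City income tax: $3,984.55 × 0.018 = $71.72
SDI: $4,078.31 × 0.003 = $12.23
Social Security (OASDI): $4,078.31 × 0.0491 = $200.25
Employee stock purchase plan: $295.65
Vision insurance premium: $151.04
Total deductions = $93.76 + $362.59 + $71.72 + $12.23 + $200.25 + $295.65 + $151.04 = $1,187.24
Net pay = $4,078.31 − $1,187.24 = $2,891.07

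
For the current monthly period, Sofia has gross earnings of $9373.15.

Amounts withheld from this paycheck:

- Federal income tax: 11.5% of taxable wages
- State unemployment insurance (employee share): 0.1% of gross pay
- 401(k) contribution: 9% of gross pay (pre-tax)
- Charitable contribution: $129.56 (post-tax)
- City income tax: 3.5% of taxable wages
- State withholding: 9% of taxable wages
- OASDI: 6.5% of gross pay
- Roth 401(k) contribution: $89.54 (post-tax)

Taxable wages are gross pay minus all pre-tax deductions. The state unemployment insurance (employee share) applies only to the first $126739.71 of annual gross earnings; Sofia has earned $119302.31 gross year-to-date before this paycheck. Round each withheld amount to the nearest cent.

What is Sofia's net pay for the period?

$5646.69

401(k) contribution: $9373.15 × 0.09 = $843.58
Taxable wages = $9373.15 − $843.58 = $8529.57
City income tax: $8529.57 × 0.035 = $298.53
State withholding: $8529.57 × 0.09 = $767.66
Federal income tax: $8529.57 × 0.115 = $980.90
OASDI: $9373.15 × 0.065 = $609.25
State unemployment insurance (employee share): only $126739.71 − $119302.31 = $7437.40 of this check is subject → $7437.40 × 0.001 = $7.44
Charitable contribution: $129.56
Roth 401(k) contribution: $89.54
Total deductions = $843.58 + $298.53 + $767.66 + $980.90 + $609.25 + $7.44 + $129.56 + $89.54 = $3726.46
Net pay = $9373.15 − $3726.46 = $5646.69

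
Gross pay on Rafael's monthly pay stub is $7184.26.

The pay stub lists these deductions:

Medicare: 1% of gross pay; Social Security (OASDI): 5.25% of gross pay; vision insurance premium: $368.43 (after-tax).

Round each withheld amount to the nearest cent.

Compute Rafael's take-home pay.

$6366.82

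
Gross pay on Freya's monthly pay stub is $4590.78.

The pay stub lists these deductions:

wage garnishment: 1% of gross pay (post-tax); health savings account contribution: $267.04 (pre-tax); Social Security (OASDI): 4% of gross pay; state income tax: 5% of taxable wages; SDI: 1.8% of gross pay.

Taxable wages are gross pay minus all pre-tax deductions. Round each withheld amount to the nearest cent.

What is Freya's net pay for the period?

Health savings account contribution: $267.04
Taxable wages = $4590.78 − $267.04 = $4323.74
State income tax: $4323.74 × 0.05 = $216.19
Social Security (OASDI): $4590.78 × 0.04 = $183.63
SDI: $4590.78 × 0.018 = $82.63
Wage garnishment: $4590.78 × 0.01 = $45.91
Total deductions = $267.04 + $216.19 + $183.63 + $82.63 + $45.91 = $795.40
Net pay = $4590.78 − $795.40 = $3795.38

$3795.38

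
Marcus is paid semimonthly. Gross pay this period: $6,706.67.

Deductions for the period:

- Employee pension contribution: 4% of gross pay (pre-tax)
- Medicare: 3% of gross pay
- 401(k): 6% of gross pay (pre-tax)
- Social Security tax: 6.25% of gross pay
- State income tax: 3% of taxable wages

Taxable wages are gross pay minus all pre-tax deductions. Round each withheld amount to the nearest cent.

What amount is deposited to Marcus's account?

Employee pension contribution: $6,706.67 × 0.04 = $268.27
401(k): $6,706.67 × 0.06 = $402.40
Pre-tax total = $268.27 + $402.40 = $670.67
Taxable wages = $6,706.67 − $670.67 = $6,036.00
State income tax: $6,036.00 × 0.03 = $181.08
Medicare: $6,706.67 × 0.03 = $201.20
Social Security tax: $6,706.67 × 0.0625 = $419.17
Total deductions = $268.27 + $402.40 + $181.08 + $201.20 + $419.17 = $1,472.12
Net pay = $6,706.67 − $1,472.12 = $5,234.55

$5,234.55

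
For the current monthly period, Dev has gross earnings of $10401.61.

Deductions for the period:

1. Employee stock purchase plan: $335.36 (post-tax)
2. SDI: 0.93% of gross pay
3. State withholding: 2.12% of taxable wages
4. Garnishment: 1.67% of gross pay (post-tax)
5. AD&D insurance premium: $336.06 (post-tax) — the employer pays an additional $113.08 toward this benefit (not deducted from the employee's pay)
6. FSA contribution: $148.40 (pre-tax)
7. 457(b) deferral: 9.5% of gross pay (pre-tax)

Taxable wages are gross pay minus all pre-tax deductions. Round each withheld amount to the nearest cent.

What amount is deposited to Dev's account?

$8126.78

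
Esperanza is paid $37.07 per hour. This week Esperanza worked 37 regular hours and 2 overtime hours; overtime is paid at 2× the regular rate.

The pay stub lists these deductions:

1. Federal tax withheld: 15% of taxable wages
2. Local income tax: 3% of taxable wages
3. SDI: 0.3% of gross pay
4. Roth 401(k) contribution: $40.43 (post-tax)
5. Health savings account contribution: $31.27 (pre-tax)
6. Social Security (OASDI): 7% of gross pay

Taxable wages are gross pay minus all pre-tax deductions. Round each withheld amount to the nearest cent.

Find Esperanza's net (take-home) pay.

$1,069.27

Regular pay: 37 × $37.07 = $1,371.59
Overtime pay: 2 × $37.07 × 2 = $148.28
Gross pay = $1,371.59 + $148.28 = $1,519.87
Health savings account contribution: $31.27
Taxable wages = $1,519.87 − $31.27 = $1,488.60
Federal tax withheld: $1,488.60 × 0.15 = $223.29
Local income tax: $1,488.60 × 0.03 = $44.66
SDI: $1,519.87 × 0.003 = $4.56
Social Security (OASDI): $1,519.87 × 0.07 = $106.39
Roth 401(k) contribution: $40.43
Total deductions = $31.27 + $223.29 + $44.66 + $4.56 + $106.39 + $40.43 = $450.60
Net pay = $1,519.87 − $450.60 = $1,069.27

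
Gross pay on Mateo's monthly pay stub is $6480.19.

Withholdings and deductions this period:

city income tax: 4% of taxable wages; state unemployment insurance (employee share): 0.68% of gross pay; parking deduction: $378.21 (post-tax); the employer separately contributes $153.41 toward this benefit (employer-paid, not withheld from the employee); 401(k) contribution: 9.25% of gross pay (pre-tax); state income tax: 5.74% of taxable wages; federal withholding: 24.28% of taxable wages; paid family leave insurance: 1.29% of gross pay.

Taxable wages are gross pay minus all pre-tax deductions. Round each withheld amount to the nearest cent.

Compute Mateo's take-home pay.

$3374.26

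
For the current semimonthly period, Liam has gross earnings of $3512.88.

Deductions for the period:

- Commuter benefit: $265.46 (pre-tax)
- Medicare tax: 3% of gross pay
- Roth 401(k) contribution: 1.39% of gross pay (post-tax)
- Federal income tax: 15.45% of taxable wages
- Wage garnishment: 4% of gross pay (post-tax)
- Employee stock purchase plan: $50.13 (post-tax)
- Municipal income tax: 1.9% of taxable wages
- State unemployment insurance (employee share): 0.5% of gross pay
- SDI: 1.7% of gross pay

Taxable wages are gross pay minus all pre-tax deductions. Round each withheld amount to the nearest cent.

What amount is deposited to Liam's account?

$2261.84

Commuter benefit: $265.46
Taxable wages = $3512.88 − $265.46 = $3247.42
Federal income tax: $3247.42 × 0.1545 = $501.73
Municipal income tax: $3247.42 × 0.019 = $61.70
Medicare tax: $3512.88 × 0.03 = $105.39
State unemployment insurance (employee share): $3512.88 × 0.005 = $17.56
SDI: $3512.88 × 0.017 = $59.72
Employee stock purchase plan: $50.13
Roth 401(k) contribution: $3512.88 × 0.0139 = $48.83
Wage garnishment: $3512.88 × 0.04 = $140.52
Total deductions = $265.46 + $501.73 + $61.70 + $105.39 + $17.56 + $59.72 + $50.13 + $48.83 + $140.52 = $1251.04
Net pay = $3512.88 − $1251.04 = $2261.84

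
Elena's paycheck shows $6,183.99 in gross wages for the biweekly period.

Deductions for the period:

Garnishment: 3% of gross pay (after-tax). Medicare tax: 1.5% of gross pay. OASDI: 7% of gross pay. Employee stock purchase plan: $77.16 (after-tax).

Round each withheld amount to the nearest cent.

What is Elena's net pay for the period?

Medicare tax: $6,183.99 × 0.015 = $92.76
OASDI: $6,183.99 × 0.07 = $432.88
Employee stock purchase plan: $77.16
Garnishment: $6,183.99 × 0.03 = $185.52
Total deductions = $92.76 + $432.88 + $77.16 + $185.52 = $788.32
Net pay = $6,183.99 − $788.32 = $5,395.67

$5,395.67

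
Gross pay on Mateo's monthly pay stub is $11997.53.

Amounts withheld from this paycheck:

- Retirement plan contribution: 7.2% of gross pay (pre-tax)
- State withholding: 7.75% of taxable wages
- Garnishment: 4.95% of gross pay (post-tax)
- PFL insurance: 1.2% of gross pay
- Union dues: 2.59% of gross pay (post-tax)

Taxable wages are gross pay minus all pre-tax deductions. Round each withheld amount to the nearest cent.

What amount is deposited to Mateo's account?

Retirement plan contribution: $11997.53 × 0.072 = $863.82
Taxable wages = $11997.53 − $863.82 = $11133.71
State withholding: $11133.71 × 0.0775 = $862.86
PFL insurance: $11997.53 × 0.012 = $143.97
Garnishment: $11997.53 × 0.0495 = $593.88
Union dues: $11997.53 × 0.0259 = $310.74
Total deductions = $863.82 + $862.86 + $143.97 + $593.88 + $310.74 = $2775.27
Net pay = $11997.53 − $2775.27 = $9222.26

$9222.26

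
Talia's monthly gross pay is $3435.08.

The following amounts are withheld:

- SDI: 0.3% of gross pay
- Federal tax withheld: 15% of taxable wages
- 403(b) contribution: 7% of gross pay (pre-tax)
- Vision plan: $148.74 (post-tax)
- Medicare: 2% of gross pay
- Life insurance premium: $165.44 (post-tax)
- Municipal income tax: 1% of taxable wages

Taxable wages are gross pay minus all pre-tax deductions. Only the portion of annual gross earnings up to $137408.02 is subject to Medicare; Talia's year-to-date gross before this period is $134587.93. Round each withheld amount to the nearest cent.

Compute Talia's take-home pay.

403(b) contribution: $3435.08 × 0.07 = $240.46
Taxable wages = $3435.08 − $240.46 = $3194.62
Federal tax withheld: $3194.62 × 0.15 = $479.19
Municipal income tax: $3194.62 × 0.01 = $31.95
SDI: $3435.08 × 0.003 = $10.31
Medicare: only $137408.02 − $134587.93 = $2820.09 of this check is subject → $2820.09 × 0.02 = $56.40
Life insurance premium: $165.44
Vision plan: $148.74
Total deductions = $240.46 + $479.19 + $31.95 + $10.31 + $56.40 + $165.44 + $148.74 = $1132.49
Net pay = $3435.08 − $1132.49 = $2302.59

$2302.59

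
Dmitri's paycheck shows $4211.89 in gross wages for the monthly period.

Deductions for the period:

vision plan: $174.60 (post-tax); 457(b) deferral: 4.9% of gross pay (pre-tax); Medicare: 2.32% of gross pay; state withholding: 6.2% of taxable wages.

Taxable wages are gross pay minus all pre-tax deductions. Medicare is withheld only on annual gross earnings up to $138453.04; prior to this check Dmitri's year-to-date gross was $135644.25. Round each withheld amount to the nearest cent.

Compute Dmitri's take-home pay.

457(b) deferral: $4211.89 × 0.049 = $206.38
Taxable wages = $4211.89 − $206.38 = $4005.51
State withholding: $4005.51 × 0.062 = $248.34
Medicare: only $138453.04 − $135644.25 = $2808.79 of this check is subject → $2808.79 × 0.0232 = $65.16
Vision plan: $174.60
Total deductions = $206.38 + $248.34 + $65.16 + $174.60 = $694.48
Net pay = $4211.89 − $694.48 = $3517.41

$3517.41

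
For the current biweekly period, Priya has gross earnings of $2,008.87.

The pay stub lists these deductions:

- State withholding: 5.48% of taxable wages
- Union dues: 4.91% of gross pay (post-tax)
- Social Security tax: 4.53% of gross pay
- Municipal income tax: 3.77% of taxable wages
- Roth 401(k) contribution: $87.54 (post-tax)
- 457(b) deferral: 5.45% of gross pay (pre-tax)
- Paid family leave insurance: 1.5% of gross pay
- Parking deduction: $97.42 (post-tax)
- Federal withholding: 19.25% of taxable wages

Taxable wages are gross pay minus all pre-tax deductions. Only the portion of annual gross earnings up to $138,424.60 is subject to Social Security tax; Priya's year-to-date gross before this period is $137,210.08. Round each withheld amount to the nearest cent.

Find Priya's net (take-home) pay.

$989.31

457(b) deferral: $2,008.87 × 0.0545 = $109.48
Taxable wages = $2,008.87 − $109.48 = $1,899.39
Federal withholding: $1,899.39 × 0.1925 = $365.63
State withholding: $1,899.39 × 0.0548 = $104.09
Municipal income tax: $1,899.39 × 0.0377 = $71.61
Paid family leave insurance: $2,008.87 × 0.015 = $30.13
Social Security tax: only $138,424.60 − $137,210.08 = $1,214.52 of this check is subject → $1,214.52 × 0.0453 = $55.02
Union dues: $2,008.87 × 0.0491 = $98.64
Roth 401(k) contribution: $87.54
Parking deduction: $97.42
Total deductions = $109.48 + $365.63 + $104.09 + $71.61 + $30.13 + $55.02 + $98.64 + $87.54 + $97.42 = $1,019.56
Net pay = $2,008.87 − $1,019.56 = $989.31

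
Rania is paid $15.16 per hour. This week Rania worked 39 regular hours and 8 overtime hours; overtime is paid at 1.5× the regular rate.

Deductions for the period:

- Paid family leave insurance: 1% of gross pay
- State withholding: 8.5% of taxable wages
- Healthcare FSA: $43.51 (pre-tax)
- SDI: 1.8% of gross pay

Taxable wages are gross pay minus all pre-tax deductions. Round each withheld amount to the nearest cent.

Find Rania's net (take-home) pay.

$645.98

Regular pay: 39 × $15.16 = $591.24
Overtime pay: 8 × $15.16 × 1.5 = $181.92
Gross pay = $591.24 + $181.92 = $773.16
Healthcare FSA: $43.51
Taxable wages = $773.16 − $43.51 = $729.65
State withholding: $729.65 × 0.085 = $62.02
Paid family leave insurance: $773.16 × 0.01 = $7.73
SDI: $773.16 × 0.018 = $13.92
Total deductions = $43.51 + $62.02 + $7.73 + $13.92 = $127.18
Net pay = $773.16 − $127.18 = $645.98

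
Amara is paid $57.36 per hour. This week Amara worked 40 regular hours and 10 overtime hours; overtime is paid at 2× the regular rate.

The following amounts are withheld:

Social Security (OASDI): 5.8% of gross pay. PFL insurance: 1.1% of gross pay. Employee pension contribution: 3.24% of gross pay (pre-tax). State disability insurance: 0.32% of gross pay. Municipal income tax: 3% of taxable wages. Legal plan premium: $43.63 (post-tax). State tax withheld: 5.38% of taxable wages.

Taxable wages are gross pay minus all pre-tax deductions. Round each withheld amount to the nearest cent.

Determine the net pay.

Regular pay: 40 × $57.36 = $2,294.40
Overtime pay: 10 × $57.36 × 2 = $1,147.20
Gross pay = $2,294.40 + $1,147.20 = $3,441.60
Employee pension contribution: $3,441.60 × 0.0324 = $111.51
Taxable wages = $3,441.60 − $111.51 = $3,330.09
State tax withheld: $3,330.09 × 0.0538 = $179.16
Municipal income tax: $3,330.09 × 0.03 = $99.90
Social Security (OASDI): $3,441.60 × 0.058 = $199.61
State disability insurance: $3,441.60 × 0.0032 = $11.01
PFL insurance: $3,441.60 × 0.011 = $37.86
Legal plan premium: $43.63
Total deductions = $111.51 + $179.16 + $99.90 + $199.61 + $11.01 + $37.86 + $43.63 = $682.68
Net pay = $3,441.60 − $682.68 = $2,758.92

$2,758.92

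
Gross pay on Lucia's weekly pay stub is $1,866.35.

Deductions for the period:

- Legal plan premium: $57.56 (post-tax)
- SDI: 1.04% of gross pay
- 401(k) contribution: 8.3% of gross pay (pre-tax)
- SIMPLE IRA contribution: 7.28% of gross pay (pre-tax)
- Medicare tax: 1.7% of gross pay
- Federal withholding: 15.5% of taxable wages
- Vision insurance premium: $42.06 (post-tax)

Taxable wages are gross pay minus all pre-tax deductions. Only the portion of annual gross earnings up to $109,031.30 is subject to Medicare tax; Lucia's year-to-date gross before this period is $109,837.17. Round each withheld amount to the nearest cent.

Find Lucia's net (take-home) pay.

$1,212.33

SIMPLE IRA contribution: $1,866.35 × 0.0728 = $135.87
401(k) contribution: $1,866.35 × 0.083 = $154.91
Pre-tax total = $135.87 + $154.91 = $290.78
Taxable wages = $1,866.35 − $290.78 = $1,575.57
Federal withholding: $1,575.57 × 0.155 = $244.21
Medicare tax: annual cap $109,031.30 already reached (YTD $109,837.17), so $0.00
SDI: $1,866.35 × 0.0104 = $19.41
Vision insurance premium: $42.06
Legal plan premium: $57.56
Total deductions = $135.87 + $154.91 + $244.21 + $0.00 + $19.41 + $42.06 + $57.56 = $654.02
Net pay = $1,866.35 − $654.02 = $1,212.33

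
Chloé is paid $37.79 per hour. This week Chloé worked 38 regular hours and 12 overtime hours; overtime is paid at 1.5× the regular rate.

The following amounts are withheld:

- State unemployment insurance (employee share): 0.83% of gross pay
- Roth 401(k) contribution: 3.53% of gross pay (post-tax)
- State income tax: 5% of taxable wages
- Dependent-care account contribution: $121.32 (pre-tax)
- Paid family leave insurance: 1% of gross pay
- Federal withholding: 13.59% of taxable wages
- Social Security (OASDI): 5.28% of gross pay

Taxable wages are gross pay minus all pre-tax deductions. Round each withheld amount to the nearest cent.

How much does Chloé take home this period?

$1,398.90

Regular pay: 38 × $37.79 = $1,436.02
Overtime pay: 12 × $37.79 × 1.5 = $680.22
Gross pay = $1,436.02 + $680.22 = $2,116.24
Dependent-care account contribution: $121.32
Taxable wages = $2,116.24 − $121.32 = $1,994.92
State income tax: $1,994.92 × 0.05 = $99.75
Federal withholding: $1,994.92 × 0.1359 = $271.11
Social Security (OASDI): $2,116.24 × 0.0528 = $111.74
State unemployment insurance (employee share): $2,116.24 × 0.0083 = $17.56
Paid family leave insurance: $2,116.24 × 0.01 = $21.16
Roth 401(k) contribution: $2,116.24 × 0.0353 = $74.70
Total deductions = $121.32 + $99.75 + $271.11 + $111.74 + $17.56 + $21.16 + $74.70 = $717.34
Net pay = $2,116.24 − $717.34 = $1,398.90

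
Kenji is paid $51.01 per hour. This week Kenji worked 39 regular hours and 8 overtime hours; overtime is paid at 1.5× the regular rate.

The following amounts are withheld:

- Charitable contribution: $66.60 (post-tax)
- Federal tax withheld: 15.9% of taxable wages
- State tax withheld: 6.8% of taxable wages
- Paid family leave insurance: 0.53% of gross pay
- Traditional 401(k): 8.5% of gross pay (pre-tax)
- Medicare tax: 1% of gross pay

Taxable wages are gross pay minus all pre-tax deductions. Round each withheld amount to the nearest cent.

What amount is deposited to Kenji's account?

Regular pay: 39 × $51.01 = $1989.39
Overtime pay: 8 × $51.01 × 1.5 = $612.12
Gross pay = $1989.39 + $612.12 = $2601.51
Traditional 401(k): $2601.51 × 0.085 = $221.13
Taxable wages = $2601.51 − $221.13 = $2380.38
Federal tax withheld: $2380.38 × 0.159 = $378.48
State tax withheld: $2380.38 × 0.068 = $161.87
Medicare tax: $2601.51 × 0.01 = $26.02
Paid family leave insurance: $2601.51 × 0.0053 = $13.79
Charitable contribution: $66.60
Total deductions = $221.13 + $378.48 + $161.87 + $26.02 + $13.79 + $66.60 = $867.89
Net pay = $2601.51 − $867.89 = $1733.62

$1733.62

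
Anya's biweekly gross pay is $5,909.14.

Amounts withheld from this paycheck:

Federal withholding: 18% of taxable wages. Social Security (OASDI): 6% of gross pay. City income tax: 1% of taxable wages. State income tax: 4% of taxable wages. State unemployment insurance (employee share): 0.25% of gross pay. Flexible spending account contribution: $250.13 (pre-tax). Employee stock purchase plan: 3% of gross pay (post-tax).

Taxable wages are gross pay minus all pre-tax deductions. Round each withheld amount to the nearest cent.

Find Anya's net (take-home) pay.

$3,810.85

Flexible spending account contribution: $250.13
Taxable wages = $5,909.14 − $250.13 = $5,659.01
Federal withholding: $5,659.01 × 0.18 = $1,018.62
City income tax: $5,659.01 × 0.01 = $56.59
State income tax: $5,659.01 × 0.04 = $226.36
State unemployment insurance (employee share): $5,909.14 × 0.0025 = $14.77
Social Security (OASDI): $5,909.14 × 0.06 = $354.55
Employee stock purchase plan: $5,909.14 × 0.03 = $177.27
Total deductions = $250.13 + $1,018.62 + $56.59 + $226.36 + $14.77 + $354.55 + $177.27 = $2,098.29
Net pay = $5,909.14 − $2,098.29 = $3,810.85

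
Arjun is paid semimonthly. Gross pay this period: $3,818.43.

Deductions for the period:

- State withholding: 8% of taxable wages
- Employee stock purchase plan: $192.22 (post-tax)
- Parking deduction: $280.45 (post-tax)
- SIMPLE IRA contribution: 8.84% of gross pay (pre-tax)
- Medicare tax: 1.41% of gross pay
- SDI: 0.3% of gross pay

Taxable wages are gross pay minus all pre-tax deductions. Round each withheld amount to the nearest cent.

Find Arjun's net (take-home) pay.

SIMPLE IRA contribution: $3,818.43 × 0.0884 = $337.55
Taxable wages = $3,818.43 − $337.55 = $3,480.88
State withholding: $3,480.88 × 0.08 = $278.47
Medicare tax: $3,818.43 × 0.0141 = $53.84
SDI: $3,818.43 × 0.003 = $11.46
Parking deduction: $280.45
Employee stock purchase plan: $192.22
Total deductions = $337.55 + $278.47 + $53.84 + $11.46 + $280.45 + $192.22 = $1,153.99
Net pay = $3,818.43 − $1,153.99 = $2,664.44

$2,664.44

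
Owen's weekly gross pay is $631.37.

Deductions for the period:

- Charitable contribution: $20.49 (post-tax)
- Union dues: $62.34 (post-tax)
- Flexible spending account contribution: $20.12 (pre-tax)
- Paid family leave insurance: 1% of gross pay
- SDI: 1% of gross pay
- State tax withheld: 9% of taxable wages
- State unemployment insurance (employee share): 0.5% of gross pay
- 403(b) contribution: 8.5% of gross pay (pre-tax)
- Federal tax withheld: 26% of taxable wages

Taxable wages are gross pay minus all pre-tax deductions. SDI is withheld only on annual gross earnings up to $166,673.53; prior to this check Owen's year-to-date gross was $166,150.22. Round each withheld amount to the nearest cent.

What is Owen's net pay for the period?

Flexible spending account contribution: $20.12
403(b) contribution: $631.37 × 0.085 = $53.67
Pre-tax total = $20.12 + $53.67 = $73.79
Taxable wages = $631.37 − $73.79 = $557.58
Federal tax withheld: $557.58 × 0.26 = $144.97
State tax withheld: $557.58 × 0.09 = $50.18
SDI: only $166,673.53 − $166,150.22 = $523.31 of this check is subject → $523.31 × 0.01 = $5.23
State unemployment insurance (employee share): $631.37 × 0.005 = $3.16
Paid family leave insurance: $631.37 × 0.01 = $6.31
Union dues: $62.34
Charitable contribution: $20.49
Total deductions = $20.12 + $53.67 + $144.97 + $50.18 + $5.23 + $3.16 + $6.31 + $62.34 + $20.49 = $366.47
Net pay = $631.37 − $366.47 = $264.90

$264.90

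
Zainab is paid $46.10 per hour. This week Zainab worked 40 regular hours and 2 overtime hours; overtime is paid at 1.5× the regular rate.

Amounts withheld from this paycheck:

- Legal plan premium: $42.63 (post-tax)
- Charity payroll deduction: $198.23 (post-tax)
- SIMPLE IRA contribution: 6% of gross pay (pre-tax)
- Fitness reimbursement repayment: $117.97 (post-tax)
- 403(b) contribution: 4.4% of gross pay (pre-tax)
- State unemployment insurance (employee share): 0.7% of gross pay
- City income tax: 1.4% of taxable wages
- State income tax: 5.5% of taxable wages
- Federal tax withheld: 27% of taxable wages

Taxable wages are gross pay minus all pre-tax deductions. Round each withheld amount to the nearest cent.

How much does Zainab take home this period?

Regular pay: 40 × $46.10 = $1844.00
Overtime pay: 2 × $46.10 × 1.5 = $138.30
Gross pay = $1844.00 + $138.30 = $1982.30
SIMPLE IRA contribution: $1982.30 × 0.06 = $118.94
403(b) contribution: $1982.30 × 0.044 = $87.22
Pre-tax total = $118.94 + $87.22 = $206.16
Taxable wages = $1982.30 − $206.16 = $1776.14
Federal tax withheld: $1776.14 × 0.27 = $479.56
State income tax: $1776.14 × 0.055 = $97.69
City income tax: $1776.14 × 0.014 = $24.87
State unemployment insurance (employee share): $1982.30 × 0.007 = $13.88
Legal plan premium: $42.63
Charity payroll deduction: $198.23
Fitness reimbursement repayment: $117.97
Total deductions = $118.94 + $87.22 + $479.56 + $97.69 + $24.87 + $13.88 + $42.63 + $198.23 + $117.97 = $1180.99
Net pay = $1982.30 − $1180.99 = $801.31

$801.31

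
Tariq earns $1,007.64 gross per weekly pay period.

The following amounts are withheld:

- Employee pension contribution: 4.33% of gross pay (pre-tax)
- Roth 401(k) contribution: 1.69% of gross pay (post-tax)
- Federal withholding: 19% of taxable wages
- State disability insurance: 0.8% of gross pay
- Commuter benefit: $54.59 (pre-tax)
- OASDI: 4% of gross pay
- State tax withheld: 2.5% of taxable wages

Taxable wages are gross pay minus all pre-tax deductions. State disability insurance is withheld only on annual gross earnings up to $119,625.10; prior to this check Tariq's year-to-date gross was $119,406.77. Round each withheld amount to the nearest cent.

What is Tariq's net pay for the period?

$654.80

Employee pension contribution: $1,007.64 × 0.0433 = $43.63
Commuter benefit: $54.59
Pre-tax total = $43.63 + $54.59 = $98.22
Taxable wages = $1,007.64 − $98.22 = $909.42
State tax withheld: $909.42 × 0.025 = $22.74
Federal withholding: $909.42 × 0.19 = $172.79
OASDI: $1,007.64 × 0.04 = $40.31
State disability insurance: only $119,625.10 − $119,406.77 = $218.33 of this check is subject → $218.33 × 0.008 = $1.75
Roth 401(k) contribution: $1,007.64 × 0.0169 = $17.03
Total deductions = $43.63 + $54.59 + $22.74 + $172.79 + $40.31 + $1.75 + $17.03 = $352.84
Net pay = $1,007.64 − $352.84 = $654.80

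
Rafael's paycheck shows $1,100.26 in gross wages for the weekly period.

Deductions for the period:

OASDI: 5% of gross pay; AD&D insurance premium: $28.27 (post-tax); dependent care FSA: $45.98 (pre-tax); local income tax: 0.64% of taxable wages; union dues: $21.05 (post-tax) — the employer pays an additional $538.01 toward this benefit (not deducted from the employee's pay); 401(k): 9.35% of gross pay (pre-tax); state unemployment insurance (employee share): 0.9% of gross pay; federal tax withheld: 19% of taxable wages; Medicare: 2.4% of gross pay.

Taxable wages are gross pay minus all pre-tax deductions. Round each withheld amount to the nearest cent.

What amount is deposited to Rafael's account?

Dependent care FSA: $45.98
401(k): $1,100.26 × 0.0935 = $102.87
Pre-tax total = $45.98 + $102.87 = $148.85
Taxable wages = $1,100.26 − $148.85 = $951.41
Local income tax: $951.41 × 0.0064 = $6.09
Federal tax withheld: $951.41 × 0.19 = $180.77
State unemployment insurance (employee share): $1,100.26 × 0.009 = $9.90
OASDI: $1,100.26 × 0.05 = $55.01
Medicare: $1,100.26 × 0.024 = $26.41
Union dues: $21.05
AD&D insurance premium: $28.27
(Employer's $538.01 toward union dues is not withheld from the employee.)
Total deductions = $45.98 + $102.87 + $6.09 + $180.77 + $9.90 + $55.01 + $26.41 + $21.05 + $28.27 = $476.35
Net pay = $1,100.26 − $476.35 = $623.91

$623.91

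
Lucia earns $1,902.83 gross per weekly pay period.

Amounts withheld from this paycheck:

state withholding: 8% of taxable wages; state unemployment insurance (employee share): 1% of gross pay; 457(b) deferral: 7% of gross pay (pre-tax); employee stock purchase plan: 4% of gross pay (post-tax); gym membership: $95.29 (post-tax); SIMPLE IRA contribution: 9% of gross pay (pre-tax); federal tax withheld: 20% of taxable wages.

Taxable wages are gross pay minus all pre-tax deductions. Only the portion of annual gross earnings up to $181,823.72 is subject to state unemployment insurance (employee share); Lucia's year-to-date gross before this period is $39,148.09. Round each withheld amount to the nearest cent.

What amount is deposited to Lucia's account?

SIMPLE IRA contribution: $1,902.83 × 0.09 = $171.25
457(b) deferral: $1,902.83 × 0.07 = $133.20
Pre-tax total = $171.25 + $133.20 = $304.45
Taxable wages = $1,902.83 − $304.45 = $1,598.38
State withholding: $1,598.38 × 0.08 = $127.87
Federal tax withheld: $1,598.38 × 0.2 = $319.68
State unemployment insurance (employee share): cap not yet reached, full $1,902.83 is subject → $1,902.83 × 0.01 = $19.03
Employee stock purchase plan: $1,902.83 × 0.04 = $76.11
Gym membership: $95.29
Total deductions = $171.25 + $133.20 + $127.87 + $319.68 + $19.03 + $76.11 + $95.29 = $942.43
Net pay = $1,902.83 − $942.43 = $960.40

$960.40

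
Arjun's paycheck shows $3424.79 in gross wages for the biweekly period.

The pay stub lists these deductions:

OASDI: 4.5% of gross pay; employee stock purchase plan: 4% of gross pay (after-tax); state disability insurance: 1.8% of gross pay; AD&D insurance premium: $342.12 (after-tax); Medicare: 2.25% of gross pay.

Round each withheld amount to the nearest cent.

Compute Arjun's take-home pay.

Medicare: $3424.79 × 0.0225 = $77.06
State disability insurance: $3424.79 × 0.018 = $61.65
OASDI: $3424.79 × 0.045 = $154.12
Employee stock purchase plan: $3424.79 × 0.04 = $136.99
AD&D insurance premium: $342.12
Total deductions = $77.06 + $61.65 + $154.12 + $136.99 + $342.12 = $771.94
Net pay = $3424.79 − $771.94 = $2652.85

$2652.85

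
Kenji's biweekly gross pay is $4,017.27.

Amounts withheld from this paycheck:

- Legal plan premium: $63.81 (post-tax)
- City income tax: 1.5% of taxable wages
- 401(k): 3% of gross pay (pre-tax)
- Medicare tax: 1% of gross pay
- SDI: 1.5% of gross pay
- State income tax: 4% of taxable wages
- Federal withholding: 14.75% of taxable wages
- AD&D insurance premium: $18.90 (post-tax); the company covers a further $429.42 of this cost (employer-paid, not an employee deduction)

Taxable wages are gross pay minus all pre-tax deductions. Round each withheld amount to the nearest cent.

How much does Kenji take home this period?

$2,924.52

401(k): $4,017.27 × 0.03 = $120.52
Taxable wages = $4,017.27 − $120.52 = $3,896.75
State income tax: $3,896.75 × 0.04 = $155.87
Federal withholding: $3,896.75 × 0.1475 = $574.77
City income tax: $3,896.75 × 0.015 = $58.45
SDI: $4,017.27 × 0.015 = $60.26
Medicare tax: $4,017.27 × 0.01 = $40.17
AD&D insurance premium: $18.90
Legal plan premium: $63.81
(Employer's $429.42 toward AD&D insurance premium is not withheld from the employee.)
Total deductions = $120.52 + $155.87 + $574.77 + $58.45 + $60.26 + $40.17 + $18.90 + $63.81 = $1,092.75
Net pay = $4,017.27 − $1,092.75 = $2,924.52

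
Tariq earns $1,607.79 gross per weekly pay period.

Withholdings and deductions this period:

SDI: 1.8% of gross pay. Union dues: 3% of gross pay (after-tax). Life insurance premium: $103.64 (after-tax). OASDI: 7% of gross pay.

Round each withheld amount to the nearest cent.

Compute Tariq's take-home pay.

OASDI: $1,607.79 × 0.07 = $112.55
SDI: $1,607.79 × 0.018 = $28.94
Union dues: $1,607.79 × 0.03 = $48.23
Life insurance premium: $103.64
Total deductions = $112.55 + $28.94 + $48.23 + $103.64 = $293.36
Net pay = $1,607.79 − $293.36 = $1,314.43

$1,314.43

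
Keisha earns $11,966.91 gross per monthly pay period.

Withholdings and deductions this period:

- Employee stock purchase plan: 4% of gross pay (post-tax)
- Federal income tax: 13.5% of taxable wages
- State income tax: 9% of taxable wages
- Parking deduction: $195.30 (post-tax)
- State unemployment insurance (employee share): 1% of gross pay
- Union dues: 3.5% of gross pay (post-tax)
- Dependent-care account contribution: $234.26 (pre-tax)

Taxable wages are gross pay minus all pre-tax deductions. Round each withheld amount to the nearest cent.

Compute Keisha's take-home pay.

Dependent-care account contribution: $234.26
Taxable wages = $11,966.91 − $234.26 = $11,732.65
State income tax: $11,732.65 × 0.09 = $1,055.94
Federal income tax: $11,732.65 × 0.135 = $1,583.91
State unemployment insurance (employee share): $11,966.91 × 0.01 = $119.67
Parking deduction: $195.30
Employee stock purchase plan: $11,966.91 × 0.04 = $478.68
Union dues: $11,966.91 × 0.035 = $418.84
Total deductions = $234.26 + $1,055.94 + $1,583.91 + $119.67 + $195.30 + $478.68 + $418.84 = $4,086.60
Net pay = $11,966.91 − $4,086.60 = $7,880.31

$7,880.31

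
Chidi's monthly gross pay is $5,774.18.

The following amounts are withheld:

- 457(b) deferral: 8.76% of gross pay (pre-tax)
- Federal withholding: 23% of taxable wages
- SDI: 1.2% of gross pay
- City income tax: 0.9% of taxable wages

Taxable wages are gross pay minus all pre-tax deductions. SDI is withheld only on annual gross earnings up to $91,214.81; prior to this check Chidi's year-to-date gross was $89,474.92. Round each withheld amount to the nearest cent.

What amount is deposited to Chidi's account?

$3,988.34

457(b) deferral: $5,774.18 × 0.0876 = $505.82
Taxable wages = $5,774.18 − $505.82 = $5,268.36
Federal withholding: $5,268.36 × 0.23 = $1,211.72
City income tax: $5,268.36 × 0.009 = $47.42
SDI: only $91,214.81 − $89,474.92 = $1,739.89 of this check is subject → $1,739.89 × 0.012 = $20.88
Total deductions = $505.82 + $1,211.72 + $47.42 + $20.88 = $1,785.84
Net pay = $5,774.18 − $1,785.84 = $3,988.34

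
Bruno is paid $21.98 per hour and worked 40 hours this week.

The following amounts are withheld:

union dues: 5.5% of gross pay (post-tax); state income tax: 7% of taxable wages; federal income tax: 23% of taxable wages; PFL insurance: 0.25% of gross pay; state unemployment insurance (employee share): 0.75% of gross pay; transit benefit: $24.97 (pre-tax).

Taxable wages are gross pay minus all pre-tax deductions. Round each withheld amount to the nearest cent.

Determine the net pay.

$540.81

Gross pay: 40 × $21.98 = $879.20
Transit benefit: $24.97
Taxable wages = $879.20 − $24.97 = $854.23
State income tax: $854.23 × 0.07 = $59.80
Federal income tax: $854.23 × 0.23 = $196.47
State unemployment insurance (employee share): $879.20 × 0.0075 = $6.59
PFL insurance: $879.20 × 0.0025 = $2.20
Union dues: $879.20 × 0.055 = $48.36
Total deductions = $24.97 + $59.80 + $196.47 + $6.59 + $2.20 + $48.36 = $338.39
Net pay = $879.20 − $338.39 = $540.81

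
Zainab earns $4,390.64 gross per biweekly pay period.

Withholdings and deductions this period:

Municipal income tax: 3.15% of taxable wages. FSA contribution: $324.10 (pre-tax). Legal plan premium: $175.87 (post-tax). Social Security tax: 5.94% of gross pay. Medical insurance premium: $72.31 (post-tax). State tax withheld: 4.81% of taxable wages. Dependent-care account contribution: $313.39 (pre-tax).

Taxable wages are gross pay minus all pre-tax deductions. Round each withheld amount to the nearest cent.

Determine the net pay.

Dependent-care account contribution: $313.39
FSA contribution: $324.10
Pre-tax total = $313.39 + $324.10 = $637.49
Taxable wages = $4,390.64 − $637.49 = $3,753.15
State tax withheld: $3,753.15 × 0.0481 = $180.53
Municipal income tax: $3,753.15 × 0.0315 = $118.22
Social Security tax: $4,390.64 × 0.0594 = $260.80
Legal plan premium: $175.87
Medical insurance premium: $72.31
Total deductions = $313.39 + $324.10 + $180.53 + $118.22 + $260.80 + $175.87 + $72.31 = $1,445.22
Net pay = $4,390.64 − $1,445.22 = $2,945.42

$2,945.42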